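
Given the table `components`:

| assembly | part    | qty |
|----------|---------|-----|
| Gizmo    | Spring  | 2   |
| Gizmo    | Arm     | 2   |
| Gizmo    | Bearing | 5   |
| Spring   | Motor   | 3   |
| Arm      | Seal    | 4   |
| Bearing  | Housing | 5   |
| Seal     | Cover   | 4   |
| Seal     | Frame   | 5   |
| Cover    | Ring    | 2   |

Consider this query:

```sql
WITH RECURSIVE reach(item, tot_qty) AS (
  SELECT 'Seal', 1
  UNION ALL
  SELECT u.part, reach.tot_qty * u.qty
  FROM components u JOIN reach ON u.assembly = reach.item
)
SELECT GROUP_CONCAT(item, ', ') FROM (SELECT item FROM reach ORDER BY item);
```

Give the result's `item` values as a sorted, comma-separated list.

Cover, Frame, Ring, Seal

Base: (Seal, tot_qty=1).
Iteration 1: components of {Seal} -> Cover = 1*4 = 4, Frame = 1*5 = 5.
Iteration 2: components of {Cover,Frame} -> Ring = 4*2 = 8.
Iteration 3: no further components; recursion stops.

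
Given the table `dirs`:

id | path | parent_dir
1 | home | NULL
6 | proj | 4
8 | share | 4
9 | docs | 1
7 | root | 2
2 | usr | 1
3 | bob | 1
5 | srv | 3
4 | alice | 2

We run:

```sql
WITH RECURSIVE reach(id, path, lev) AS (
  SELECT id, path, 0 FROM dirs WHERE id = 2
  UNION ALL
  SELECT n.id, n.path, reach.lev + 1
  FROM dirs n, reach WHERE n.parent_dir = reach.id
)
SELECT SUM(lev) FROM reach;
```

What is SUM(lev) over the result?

6

Base: id=2 (usr) at lev 0.
Iteration 1: rows with parent_dir in {2} -> alice (id 4, lev 1), root (id 7, lev 1).
Iteration 2: rows with parent_dir in {4,7} -> proj (id 6, lev 2), share (id 8, lev 2).
Iteration 3: no rows with parent_dir in {6,8}; recursion stops.
SUM(lev) = 0 + 1 + 1 + 2 + 2 = 6.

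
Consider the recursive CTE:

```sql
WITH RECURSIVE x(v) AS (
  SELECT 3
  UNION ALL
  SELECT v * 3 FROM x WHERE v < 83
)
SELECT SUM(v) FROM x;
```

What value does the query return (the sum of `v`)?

Base: v=3.
Iteration 1: 3 < 83 holds -> v = 3 * 3 = 9.
Iteration 2: 9 < 83 holds -> v = 9 * 3 = 27.
Iteration 3: 27 < 83 holds -> v = 27 * 3 = 81.
Iteration 4: 81 < 83 holds -> v = 81 * 3 = 243.
Iteration 5: 243 < 83 fails; recursion stops.
SUM(v) = 3 + 9 + 27 + 81 + 243 = 363.

363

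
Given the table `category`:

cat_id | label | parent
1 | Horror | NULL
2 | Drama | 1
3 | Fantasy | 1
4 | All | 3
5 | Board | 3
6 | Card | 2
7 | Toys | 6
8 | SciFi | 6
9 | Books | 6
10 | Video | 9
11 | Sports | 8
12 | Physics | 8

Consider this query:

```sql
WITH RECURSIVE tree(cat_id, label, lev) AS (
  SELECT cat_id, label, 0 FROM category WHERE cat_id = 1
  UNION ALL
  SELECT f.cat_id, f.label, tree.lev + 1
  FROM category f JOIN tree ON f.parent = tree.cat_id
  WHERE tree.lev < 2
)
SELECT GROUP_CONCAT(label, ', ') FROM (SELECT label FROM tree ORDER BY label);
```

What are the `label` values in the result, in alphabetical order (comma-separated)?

Base: cat_id=1 (Horror) at lev 0.
Iteration 1: rows with parent in {1} -> Drama (id 2, lev 1), Fantasy (id 3, lev 1).
Iteration 2: rows with parent in {2,3} -> All (id 4, lev 2), Board (id 5, lev 2), Card (id 6, lev 2).
Iteration 3: lev < 2 fails for all current rows; recursion stops.

All, Board, Card, Drama, Fantasy, Horror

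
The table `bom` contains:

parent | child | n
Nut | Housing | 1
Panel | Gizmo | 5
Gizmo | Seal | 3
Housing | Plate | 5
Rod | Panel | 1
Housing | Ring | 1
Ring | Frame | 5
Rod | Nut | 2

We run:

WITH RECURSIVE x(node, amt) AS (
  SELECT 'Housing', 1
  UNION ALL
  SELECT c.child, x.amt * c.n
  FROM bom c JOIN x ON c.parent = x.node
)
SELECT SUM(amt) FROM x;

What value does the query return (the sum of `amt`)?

Base: (Housing, amt=1).
Iteration 1: components of {Housing} -> Plate = 1*5 = 5, Ring = 1*1 = 1.
Iteration 2: components of {Plate,Ring} -> Frame = 1*5 = 5.
Iteration 3: no further components; recursion stops.
SUM(amt) = 1 + 1 + 5 + 5 = 12.

12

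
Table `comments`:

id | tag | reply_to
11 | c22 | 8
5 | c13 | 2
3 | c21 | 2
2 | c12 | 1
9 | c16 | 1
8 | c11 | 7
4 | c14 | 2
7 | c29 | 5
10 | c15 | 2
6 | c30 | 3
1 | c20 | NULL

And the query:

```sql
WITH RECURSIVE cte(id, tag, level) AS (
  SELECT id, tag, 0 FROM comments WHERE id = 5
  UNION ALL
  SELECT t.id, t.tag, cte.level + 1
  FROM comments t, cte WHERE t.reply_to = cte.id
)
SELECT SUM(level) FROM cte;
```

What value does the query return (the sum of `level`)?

6

Base: id=5 (c13) at level 0.
Iteration 1: rows with reply_to in {5} -> c29 (id 7, level 1).
Iteration 2: rows with reply_to in {7} -> c11 (id 8, level 2).
Iteration 3: rows with reply_to in {8} -> c22 (id 11, level 3).
Iteration 4: no rows with reply_to in {11}; recursion stops.
SUM(level) = 0 + 1 + 2 + 3 = 6.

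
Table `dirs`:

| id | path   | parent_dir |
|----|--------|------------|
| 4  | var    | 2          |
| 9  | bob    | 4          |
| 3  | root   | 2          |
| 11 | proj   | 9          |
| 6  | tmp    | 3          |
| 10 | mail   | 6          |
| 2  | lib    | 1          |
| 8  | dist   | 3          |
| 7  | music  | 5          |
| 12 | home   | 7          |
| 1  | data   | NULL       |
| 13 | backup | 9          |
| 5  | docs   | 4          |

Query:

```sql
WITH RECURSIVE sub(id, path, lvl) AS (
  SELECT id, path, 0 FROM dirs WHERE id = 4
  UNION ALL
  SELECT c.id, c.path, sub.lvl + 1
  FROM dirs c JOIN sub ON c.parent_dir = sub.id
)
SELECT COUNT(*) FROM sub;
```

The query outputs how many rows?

Base: id=4 (var) at lvl 0.
Iteration 1: rows with parent_dir in {4} -> docs (id 5, lvl 1), bob (id 9, lvl 1).
Iteration 2: rows with parent_dir in {5,9} -> music (id 7, lvl 2), proj (id 11, lvl 2), backup (id 13, lvl 2).
Iteration 3: rows with parent_dir in {7,11,13} -> home (id 12, lvl 3).
Iteration 4: no rows with parent_dir in {12}; recursion stops.
Total rows emitted: 7.

7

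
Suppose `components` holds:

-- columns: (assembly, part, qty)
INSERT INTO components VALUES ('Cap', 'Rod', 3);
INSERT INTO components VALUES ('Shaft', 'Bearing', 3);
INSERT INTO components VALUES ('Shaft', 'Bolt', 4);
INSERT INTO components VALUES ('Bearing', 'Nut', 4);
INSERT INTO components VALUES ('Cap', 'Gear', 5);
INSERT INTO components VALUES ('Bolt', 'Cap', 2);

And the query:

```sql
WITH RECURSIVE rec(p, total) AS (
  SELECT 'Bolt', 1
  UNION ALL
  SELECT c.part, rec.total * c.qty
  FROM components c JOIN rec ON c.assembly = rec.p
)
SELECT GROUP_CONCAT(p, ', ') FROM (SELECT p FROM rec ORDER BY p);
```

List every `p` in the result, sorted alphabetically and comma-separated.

Base: (Bolt, total=1).
Iteration 1: components of {Bolt} -> Cap = 1*2 = 2.
Iteration 2: components of {Cap} -> Gear = 2*5 = 10, Rod = 2*3 = 6.
Iteration 3: no further components; recursion stops.

Bolt, Cap, Gear, Rod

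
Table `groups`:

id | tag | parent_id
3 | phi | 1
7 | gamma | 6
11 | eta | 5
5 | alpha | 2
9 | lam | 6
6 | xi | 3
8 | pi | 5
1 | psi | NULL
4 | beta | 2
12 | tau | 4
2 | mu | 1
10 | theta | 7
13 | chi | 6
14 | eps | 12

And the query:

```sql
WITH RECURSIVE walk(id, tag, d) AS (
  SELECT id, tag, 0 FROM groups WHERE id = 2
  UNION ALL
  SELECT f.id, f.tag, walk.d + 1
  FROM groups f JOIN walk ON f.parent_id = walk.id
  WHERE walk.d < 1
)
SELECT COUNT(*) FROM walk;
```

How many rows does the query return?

Base: id=2 (mu) at d 0.
Iteration 1: rows with parent_id in {2} -> beta (id 4, d 1), alpha (id 5, d 1).
Iteration 2: d < 1 fails for all current rows; recursion stops.
Total rows emitted: 3.

3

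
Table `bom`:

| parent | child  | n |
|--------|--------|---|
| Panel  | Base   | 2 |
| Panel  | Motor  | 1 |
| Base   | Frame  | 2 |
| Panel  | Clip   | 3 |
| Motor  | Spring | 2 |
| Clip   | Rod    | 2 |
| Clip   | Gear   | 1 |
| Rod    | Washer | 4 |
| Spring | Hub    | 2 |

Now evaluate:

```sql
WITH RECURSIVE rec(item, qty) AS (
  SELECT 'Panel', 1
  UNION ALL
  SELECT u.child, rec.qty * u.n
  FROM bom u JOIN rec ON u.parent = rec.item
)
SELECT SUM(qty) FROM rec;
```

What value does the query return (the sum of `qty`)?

50

Base: (Panel, qty=1).
Iteration 1: components of {Panel} -> Base = 1*2 = 2, Clip = 1*3 = 3, Motor = 1*1 = 1.
Iteration 2: components of {Base,Clip,Motor} -> Frame = 2*2 = 4, Gear = 3*1 = 3, Rod = 3*2 = 6, Spring = 1*2 = 2.
Iteration 3: components of {Frame,Gear,Rod,Spring} -> Hub = 2*2 = 4, Washer = 6*4 = 24.
Iteration 4: no further components; recursion stops.
SUM(qty) = 1 + 2 + 1 + 3 + 4 + 2 + 6 + 3 + 4 + 24 = 50.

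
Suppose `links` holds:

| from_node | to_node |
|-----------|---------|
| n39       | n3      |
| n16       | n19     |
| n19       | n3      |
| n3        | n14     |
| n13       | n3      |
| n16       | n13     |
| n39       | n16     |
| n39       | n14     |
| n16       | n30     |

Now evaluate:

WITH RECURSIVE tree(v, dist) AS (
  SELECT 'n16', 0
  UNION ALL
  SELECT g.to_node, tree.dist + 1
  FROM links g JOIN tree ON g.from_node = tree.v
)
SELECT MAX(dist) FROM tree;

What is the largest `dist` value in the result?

Base: (n16, dist=0).
Iteration 1: edges from {n16} -> (n13, dist=1), (n19, dist=1), (n30, dist=1).
Iteration 2: edges from {n13,n19,n30} -> (n3, dist=2) x2. [UNION ALL keeps all 2 new rows, including repeats]
Iteration 3: edges from {n3} -> (n14, dist=3) x2. [UNION ALL keeps all 2 new rows, including repeats]
Iteration 4: no outgoing edges from {n14}; recursion stops.
dist values: 0, 1, 1, 1, 2, 2, 3, 3; the maximum is 3.

3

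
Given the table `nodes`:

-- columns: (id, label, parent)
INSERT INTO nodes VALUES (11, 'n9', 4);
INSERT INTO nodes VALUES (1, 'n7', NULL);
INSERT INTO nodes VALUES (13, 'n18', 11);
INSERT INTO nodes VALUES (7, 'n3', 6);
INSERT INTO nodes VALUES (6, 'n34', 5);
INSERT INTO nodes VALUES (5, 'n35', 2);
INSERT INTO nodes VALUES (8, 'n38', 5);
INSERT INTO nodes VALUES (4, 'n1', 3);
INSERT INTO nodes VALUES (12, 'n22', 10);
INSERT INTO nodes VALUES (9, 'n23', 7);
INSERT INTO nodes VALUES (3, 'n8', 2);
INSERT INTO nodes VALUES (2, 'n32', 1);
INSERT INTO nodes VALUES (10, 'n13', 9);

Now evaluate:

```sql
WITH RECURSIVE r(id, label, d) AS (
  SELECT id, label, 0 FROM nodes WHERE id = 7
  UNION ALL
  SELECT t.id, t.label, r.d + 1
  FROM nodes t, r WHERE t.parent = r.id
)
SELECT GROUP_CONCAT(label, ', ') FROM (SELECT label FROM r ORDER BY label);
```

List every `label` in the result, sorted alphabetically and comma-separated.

Base: id=7 (n3) at d 0.
Iteration 1: rows with parent in {7} -> n23 (id 9, d 1).
Iteration 2: rows with parent in {9} -> n13 (id 10, d 2).
Iteration 3: rows with parent in {10} -> n22 (id 12, d 3).
Iteration 4: no rows with parent in {12}; recursion stops.

n13, n22, n23, n3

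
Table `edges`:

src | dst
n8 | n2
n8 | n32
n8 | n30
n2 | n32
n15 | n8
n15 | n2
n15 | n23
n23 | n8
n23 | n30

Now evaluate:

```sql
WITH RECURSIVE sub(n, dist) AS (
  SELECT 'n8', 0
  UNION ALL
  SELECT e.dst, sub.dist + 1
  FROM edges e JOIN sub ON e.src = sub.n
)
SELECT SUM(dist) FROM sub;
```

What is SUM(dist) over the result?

Base: (n8, dist=0).
Iteration 1: edges from {n8} -> (n2, dist=1), (n30, dist=1), (n32, dist=1).
Iteration 2: edges from {n2,n30,n32} -> (n32, dist=2).
Iteration 3: no outgoing edges from {n32}; recursion stops.
SUM(dist) = 0 + 1 + 1 + 1 + 2 = 5.

5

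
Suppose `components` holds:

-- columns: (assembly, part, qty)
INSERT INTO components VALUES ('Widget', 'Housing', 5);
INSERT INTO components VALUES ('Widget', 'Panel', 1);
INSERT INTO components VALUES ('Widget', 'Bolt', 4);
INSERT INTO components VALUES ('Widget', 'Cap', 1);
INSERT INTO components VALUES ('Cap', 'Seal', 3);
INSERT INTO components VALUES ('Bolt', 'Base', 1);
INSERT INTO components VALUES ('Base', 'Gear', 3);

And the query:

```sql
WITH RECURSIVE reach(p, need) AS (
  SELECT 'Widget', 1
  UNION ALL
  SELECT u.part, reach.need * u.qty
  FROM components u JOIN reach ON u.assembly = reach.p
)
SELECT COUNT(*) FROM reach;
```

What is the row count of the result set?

Base: (Widget, need=1).
Iteration 1: components of {Widget} -> Bolt = 1*4 = 4, Cap = 1*1 = 1, Housing = 1*5 = 5, Panel = 1*1 = 1.
Iteration 2: components of {Bolt,Cap,Housing,Panel} -> Base = 4*1 = 4, Seal = 1*3 = 3.
Iteration 3: components of {Base,Seal} -> Gear = 4*3 = 12.
Iteration 4: no further components; recursion stops.
Total rows emitted: 8.

8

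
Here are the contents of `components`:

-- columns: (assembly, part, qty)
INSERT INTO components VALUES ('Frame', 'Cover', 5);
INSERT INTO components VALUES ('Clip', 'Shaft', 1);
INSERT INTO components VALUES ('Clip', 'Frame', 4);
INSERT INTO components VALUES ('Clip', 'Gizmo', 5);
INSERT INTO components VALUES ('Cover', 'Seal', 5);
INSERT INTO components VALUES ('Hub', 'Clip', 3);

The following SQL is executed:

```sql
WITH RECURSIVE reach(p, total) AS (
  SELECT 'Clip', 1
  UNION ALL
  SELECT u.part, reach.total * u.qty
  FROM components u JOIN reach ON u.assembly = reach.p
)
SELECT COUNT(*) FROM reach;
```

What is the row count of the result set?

6

Base: (Clip, total=1).
Iteration 1: components of {Clip} -> Frame = 1*4 = 4, Gizmo = 1*5 = 5, Shaft = 1*1 = 1.
Iteration 2: components of {Frame,Gizmo,Shaft} -> Cover = 4*5 = 20.
Iteration 3: components of {Cover} -> Seal = 20*5 = 100.
Iteration 4: no further components; recursion stops.
Total rows emitted: 6.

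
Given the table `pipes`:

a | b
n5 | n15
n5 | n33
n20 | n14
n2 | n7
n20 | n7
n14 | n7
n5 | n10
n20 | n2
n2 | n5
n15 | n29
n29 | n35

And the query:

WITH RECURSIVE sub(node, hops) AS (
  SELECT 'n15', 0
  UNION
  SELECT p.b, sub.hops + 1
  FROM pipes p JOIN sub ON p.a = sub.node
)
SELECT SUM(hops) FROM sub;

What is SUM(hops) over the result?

3

Base: (n15, hops=0).
Iteration 1: edges from {n15} -> (n29, hops=1).
Iteration 2: edges from {n29} -> (n35, hops=2).
Iteration 3: no outgoing edges from {n35}; recursion stops.
SUM(hops) = 0 + 1 + 2 = 3.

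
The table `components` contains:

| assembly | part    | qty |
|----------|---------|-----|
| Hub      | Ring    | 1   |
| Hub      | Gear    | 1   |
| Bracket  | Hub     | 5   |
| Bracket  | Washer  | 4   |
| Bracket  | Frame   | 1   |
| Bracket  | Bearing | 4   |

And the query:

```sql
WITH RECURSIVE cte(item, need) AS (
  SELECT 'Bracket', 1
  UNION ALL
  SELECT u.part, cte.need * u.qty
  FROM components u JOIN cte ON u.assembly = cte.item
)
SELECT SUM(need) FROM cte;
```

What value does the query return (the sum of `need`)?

25

Base: (Bracket, need=1).
Iteration 1: components of {Bracket} -> Bearing = 1*4 = 4, Frame = 1*1 = 1, Hub = 1*5 = 5, Washer = 1*4 = 4.
Iteration 2: components of {Bearing,Frame,Hub,Washer} -> Gear = 5*1 = 5, Ring = 5*1 = 5.
Iteration 3: no further components; recursion stops.
SUM(need) = 1 + 5 + 4 + 4 + 1 + 5 + 5 = 25.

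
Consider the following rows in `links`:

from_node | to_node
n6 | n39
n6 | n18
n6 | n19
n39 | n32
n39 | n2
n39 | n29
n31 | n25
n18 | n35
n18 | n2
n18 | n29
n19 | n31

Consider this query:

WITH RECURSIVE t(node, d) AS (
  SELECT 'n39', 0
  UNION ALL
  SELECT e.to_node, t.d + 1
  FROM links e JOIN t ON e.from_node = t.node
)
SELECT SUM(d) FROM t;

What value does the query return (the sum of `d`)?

Base: (n39, d=0).
Iteration 1: edges from {n39} -> (n2, d=1), (n29, d=1), (n32, d=1).
Iteration 2: no outgoing edges from {n2,n29,n32}; recursion stops.
SUM(d) = 0 + 1 + 1 + 1 = 3.

3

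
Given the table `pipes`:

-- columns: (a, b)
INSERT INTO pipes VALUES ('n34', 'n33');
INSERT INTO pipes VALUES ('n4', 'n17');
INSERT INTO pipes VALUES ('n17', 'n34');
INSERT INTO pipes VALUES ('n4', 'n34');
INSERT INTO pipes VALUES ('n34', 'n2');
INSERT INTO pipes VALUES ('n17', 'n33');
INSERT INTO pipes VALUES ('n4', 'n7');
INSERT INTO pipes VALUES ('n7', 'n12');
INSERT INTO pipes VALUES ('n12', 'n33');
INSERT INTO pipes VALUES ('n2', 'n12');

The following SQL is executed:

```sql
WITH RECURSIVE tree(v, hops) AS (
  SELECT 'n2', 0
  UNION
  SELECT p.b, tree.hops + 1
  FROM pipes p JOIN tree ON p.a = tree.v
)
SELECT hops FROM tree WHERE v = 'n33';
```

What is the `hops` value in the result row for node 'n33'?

2

Base: (n2, hops=0).
Iteration 1: edges from {n2} -> (n12, hops=1).
Iteration 2: edges from {n12} -> (n33, hops=2).
Iteration 3: no outgoing edges from {n33}; recursion stops.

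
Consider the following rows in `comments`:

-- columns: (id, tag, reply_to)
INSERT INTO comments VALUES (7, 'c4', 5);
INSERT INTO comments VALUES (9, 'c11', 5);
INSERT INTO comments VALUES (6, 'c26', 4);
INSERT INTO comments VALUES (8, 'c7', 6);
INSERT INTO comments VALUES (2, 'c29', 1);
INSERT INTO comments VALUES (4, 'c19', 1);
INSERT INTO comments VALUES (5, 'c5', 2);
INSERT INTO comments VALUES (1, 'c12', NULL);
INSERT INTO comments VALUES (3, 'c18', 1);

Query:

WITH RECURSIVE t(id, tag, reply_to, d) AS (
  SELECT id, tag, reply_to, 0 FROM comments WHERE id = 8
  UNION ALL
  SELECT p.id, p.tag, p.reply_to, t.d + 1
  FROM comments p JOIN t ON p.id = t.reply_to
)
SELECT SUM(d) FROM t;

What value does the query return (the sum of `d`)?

Base: id=8 (c7), reply_to=6, d 0.
Iteration 1: join on id=6 -> c26 (id 6, reply_to=4, d 1).
Iteration 2: join on id=4 -> c19 (id 4, reply_to=1, d 2).
Iteration 3: join on id=1 -> c12 (id 1, reply_to=NULL, d 3).
Iteration 4: reply_to is NULL; no match; recursion stops.
SUM(d) = 0 + 1 + 2 + 3 = 6.

6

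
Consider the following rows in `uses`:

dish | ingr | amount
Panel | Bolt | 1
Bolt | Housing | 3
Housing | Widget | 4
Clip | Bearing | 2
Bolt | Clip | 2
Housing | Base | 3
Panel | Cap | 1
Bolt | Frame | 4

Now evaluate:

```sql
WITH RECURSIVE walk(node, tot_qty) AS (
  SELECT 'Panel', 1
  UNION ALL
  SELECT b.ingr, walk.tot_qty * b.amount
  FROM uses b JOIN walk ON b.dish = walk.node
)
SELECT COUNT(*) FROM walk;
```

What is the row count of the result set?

9

Base: (Panel, tot_qty=1).
Iteration 1: components of {Panel} -> Bolt = 1*1 = 1, Cap = 1*1 = 1.
Iteration 2: components of {Bolt,Cap} -> Clip = 1*2 = 2, Frame = 1*4 = 4, Housing = 1*3 = 3.
Iteration 3: components of {Clip,Frame,Housing} -> Base = 3*3 = 9, Bearing = 2*2 = 4, Widget = 3*4 = 12.
Iteration 4: no further components; recursion stops.
Total rows emitted: 9.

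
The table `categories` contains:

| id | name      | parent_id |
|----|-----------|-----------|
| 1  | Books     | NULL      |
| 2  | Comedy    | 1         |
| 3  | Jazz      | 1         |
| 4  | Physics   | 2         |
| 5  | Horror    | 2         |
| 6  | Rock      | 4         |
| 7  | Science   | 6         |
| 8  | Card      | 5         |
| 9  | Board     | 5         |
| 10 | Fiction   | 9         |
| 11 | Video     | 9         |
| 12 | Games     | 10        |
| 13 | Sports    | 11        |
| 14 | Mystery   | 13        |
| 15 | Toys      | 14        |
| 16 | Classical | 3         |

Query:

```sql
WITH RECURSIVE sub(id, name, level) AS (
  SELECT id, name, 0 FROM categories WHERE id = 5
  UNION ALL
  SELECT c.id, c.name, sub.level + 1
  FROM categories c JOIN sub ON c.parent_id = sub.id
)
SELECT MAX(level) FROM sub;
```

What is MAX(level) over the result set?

5

Base: id=5 (Horror) at level 0.
Iteration 1: rows with parent_id in {5} -> Card (id 8, level 1), Board (id 9, level 1).
Iteration 2: rows with parent_id in {8,9} -> Fiction (id 10, level 2), Video (id 11, level 2).
Iteration 3: rows with parent_id in {10,11} -> Games (id 12, level 3), Sports (id 13, level 3).
Iteration 4: rows with parent_id in {12,13} -> Mystery (id 14, level 4).
Iteration 5: rows with parent_id in {14} -> Toys (id 15, level 5).
Iteration 6: no rows with parent_id in {15}; recursion stops.
level values: 0, 1, 1, 2, 2, 3, 3, 4, 5; the maximum is 5.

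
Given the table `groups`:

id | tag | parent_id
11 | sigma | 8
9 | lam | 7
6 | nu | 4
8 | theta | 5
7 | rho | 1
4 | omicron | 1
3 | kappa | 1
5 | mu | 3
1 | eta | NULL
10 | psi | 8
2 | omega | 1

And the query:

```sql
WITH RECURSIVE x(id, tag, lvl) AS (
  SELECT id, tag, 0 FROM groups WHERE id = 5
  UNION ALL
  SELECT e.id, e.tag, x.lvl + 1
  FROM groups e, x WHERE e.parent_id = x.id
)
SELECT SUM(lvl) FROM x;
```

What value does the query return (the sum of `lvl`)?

Base: id=5 (mu) at lvl 0.
Iteration 1: rows with parent_id in {5} -> theta (id 8, lvl 1).
Iteration 2: rows with parent_id in {8} -> psi (id 10, lvl 2), sigma (id 11, lvl 2).
Iteration 3: no rows with parent_id in {10,11}; recursion stops.
SUM(lvl) = 0 + 1 + 2 + 2 = 5.

5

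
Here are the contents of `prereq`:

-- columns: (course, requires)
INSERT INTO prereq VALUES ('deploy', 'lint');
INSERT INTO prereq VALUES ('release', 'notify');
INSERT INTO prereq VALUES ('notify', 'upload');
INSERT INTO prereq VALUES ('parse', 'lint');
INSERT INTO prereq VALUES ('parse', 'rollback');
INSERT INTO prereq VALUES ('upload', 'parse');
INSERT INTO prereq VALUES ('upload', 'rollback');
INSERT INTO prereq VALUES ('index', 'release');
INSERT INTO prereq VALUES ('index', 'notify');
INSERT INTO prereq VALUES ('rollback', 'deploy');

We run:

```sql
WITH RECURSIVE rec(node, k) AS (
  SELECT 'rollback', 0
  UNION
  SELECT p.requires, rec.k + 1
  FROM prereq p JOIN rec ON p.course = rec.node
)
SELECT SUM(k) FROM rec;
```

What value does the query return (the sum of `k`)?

3

Base: (rollback, k=0).
Iteration 1: edges from {rollback} -> (deploy, k=1).
Iteration 2: edges from {deploy} -> (lint, k=2).
Iteration 3: no outgoing edges from {lint}; recursion stops.
SUM(k) = 0 + 1 + 2 = 3.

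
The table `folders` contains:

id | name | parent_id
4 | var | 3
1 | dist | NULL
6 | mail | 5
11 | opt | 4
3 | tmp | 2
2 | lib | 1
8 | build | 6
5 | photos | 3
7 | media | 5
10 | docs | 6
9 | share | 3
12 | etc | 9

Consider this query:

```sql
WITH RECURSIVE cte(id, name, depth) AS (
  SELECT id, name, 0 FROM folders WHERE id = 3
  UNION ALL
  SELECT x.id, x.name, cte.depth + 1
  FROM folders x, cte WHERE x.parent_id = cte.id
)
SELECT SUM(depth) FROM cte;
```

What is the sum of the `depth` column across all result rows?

17

Base: id=3 (tmp) at depth 0.
Iteration 1: rows with parent_id in {3} -> var (id 4, depth 1), photos (id 5, depth 1), share (id 9, depth 1).
Iteration 2: rows with parent_id in {4,5,9} -> mail (id 6, depth 2), media (id 7, depth 2), opt (id 11, depth 2), etc (id 12, depth 2).
Iteration 3: rows with parent_id in {6,7,11,12} -> build (id 8, depth 3), docs (id 10, depth 3).
Iteration 4: no rows with parent_id in {8,10}; recursion stops.
SUM(depth) = 0 + 1 + 1 + 1 + 2 + 2 + 2 + 2 + 3 + 3 = 17.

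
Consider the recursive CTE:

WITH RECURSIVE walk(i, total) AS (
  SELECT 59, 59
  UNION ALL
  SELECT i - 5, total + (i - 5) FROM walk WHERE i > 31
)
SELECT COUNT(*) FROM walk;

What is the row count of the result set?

7

Base: i=59, total=59.
Iteration 1: 59 > 31 holds -> i = 59 - 5 = 54, total = 59 + 54 = 113.
Iteration 2: 54 > 31 holds -> i = 54 - 5 = 49, total = 113 + 49 = 162.
Iteration 3: 49 > 31 holds -> i = 49 - 5 = 44, total = 162 + 44 = 206.
Iteration 4: 44 > 31 holds -> i = 44 - 5 = 39, total = 206 + 39 = 245.
Iteration 5: 39 > 31 holds -> i = 39 - 5 = 34, total = 245 + 34 = 279.
Iteration 6: 34 > 31 holds -> i = 34 - 5 = 29, total = 279 + 29 = 308.
Iteration 7: 29 > 31 fails; recursion stops.
Total rows emitted: 7.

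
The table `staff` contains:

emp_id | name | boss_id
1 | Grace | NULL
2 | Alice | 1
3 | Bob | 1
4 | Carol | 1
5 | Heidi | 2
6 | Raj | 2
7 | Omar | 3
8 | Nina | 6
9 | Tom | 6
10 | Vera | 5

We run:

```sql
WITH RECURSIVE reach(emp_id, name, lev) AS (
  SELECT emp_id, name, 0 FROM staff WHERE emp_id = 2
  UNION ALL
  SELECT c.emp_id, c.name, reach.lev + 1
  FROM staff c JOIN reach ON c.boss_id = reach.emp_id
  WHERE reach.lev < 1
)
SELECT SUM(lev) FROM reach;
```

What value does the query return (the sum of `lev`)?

2

Base: emp_id=2 (Alice) at lev 0.
Iteration 1: rows with boss_id in {2} -> Heidi (id 5, lev 1), Raj (id 6, lev 1).
Iteration 2: lev < 1 fails for all current rows; recursion stops.
SUM(lev) = 0 + 1 + 1 = 2.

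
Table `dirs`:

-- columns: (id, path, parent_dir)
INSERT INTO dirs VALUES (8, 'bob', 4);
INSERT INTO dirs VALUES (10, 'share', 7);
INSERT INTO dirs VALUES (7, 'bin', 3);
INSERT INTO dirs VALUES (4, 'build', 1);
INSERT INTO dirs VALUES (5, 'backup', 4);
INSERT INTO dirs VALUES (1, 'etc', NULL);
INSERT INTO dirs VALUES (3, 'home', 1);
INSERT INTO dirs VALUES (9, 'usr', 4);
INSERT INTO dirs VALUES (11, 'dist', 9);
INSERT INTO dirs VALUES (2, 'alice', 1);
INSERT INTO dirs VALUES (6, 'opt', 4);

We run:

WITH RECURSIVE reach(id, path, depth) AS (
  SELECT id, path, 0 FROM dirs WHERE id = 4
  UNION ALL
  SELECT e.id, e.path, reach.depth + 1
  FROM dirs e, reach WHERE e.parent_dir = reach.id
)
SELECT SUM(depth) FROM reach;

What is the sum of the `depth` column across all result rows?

6

Base: id=4 (build) at depth 0.
Iteration 1: rows with parent_dir in {4} -> backup (id 5, depth 1), opt (id 6, depth 1), bob (id 8, depth 1), usr (id 9, depth 1).
Iteration 2: rows with parent_dir in {5,6,8,9} -> dist (id 11, depth 2).
Iteration 3: no rows with parent_dir in {11}; recursion stops.
SUM(depth) = 0 + 1 + 1 + 1 + 1 + 2 = 6.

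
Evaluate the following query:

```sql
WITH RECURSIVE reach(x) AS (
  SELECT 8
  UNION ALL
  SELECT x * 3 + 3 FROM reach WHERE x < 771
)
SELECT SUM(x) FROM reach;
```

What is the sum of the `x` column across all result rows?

3449

Base: x=8.
Iteration 1: 8 < 771 holds -> x = 8 * 3 + 3 = 27.
Iteration 2: 27 < 771 holds -> x = 27 * 3 + 3 = 84.
Iteration 3: 84 < 771 holds -> x = 84 * 3 + 3 = 255.
Iteration 4: 255 < 771 holds -> x = 255 * 3 + 3 = 768.
Iteration 5: 768 < 771 holds -> x = 768 * 3 + 3 = 2307.
Iteration 6: 2307 < 771 fails; recursion stops.
SUM(x) = 8 + 27 + 84 + 255 + 768 + 2307 = 3449.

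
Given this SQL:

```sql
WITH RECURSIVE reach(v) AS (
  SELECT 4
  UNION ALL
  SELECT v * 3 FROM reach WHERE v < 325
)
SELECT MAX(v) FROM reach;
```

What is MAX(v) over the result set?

972

Base: v=4.
Iteration 1: 4 < 325 holds -> v = 4 * 3 = 12.
Iteration 2: 12 < 325 holds -> v = 12 * 3 = 36.
Iteration 3: 36 < 325 holds -> v = 36 * 3 = 108.
Iteration 4: 108 < 325 holds -> v = 108 * 3 = 324.
Iteration 5: 324 < 325 holds -> v = 324 * 3 = 972.
Iteration 6: 972 < 325 fails; recursion stops.
v values: 4, 12, 36, 108, 324, 972; the maximum is 972.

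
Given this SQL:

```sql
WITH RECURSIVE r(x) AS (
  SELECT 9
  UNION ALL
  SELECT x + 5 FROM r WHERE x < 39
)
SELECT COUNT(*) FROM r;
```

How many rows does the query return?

7

Base: x=9.
Iteration 1: 9 < 39 holds -> x = 9 + 5 = 14.
Iteration 2: 14 < 39 holds -> x = 14 + 5 = 19.
Iteration 3: 19 < 39 holds -> x = 19 + 5 = 24.
Iteration 4: 24 < 39 holds -> x = 24 + 5 = 29.
Iteration 5: 29 < 39 holds -> x = 29 + 5 = 34.
Iteration 6: 34 < 39 holds -> x = 34 + 5 = 39.
Iteration 7: 39 < 39 fails; recursion stops.
Total rows emitted: 7.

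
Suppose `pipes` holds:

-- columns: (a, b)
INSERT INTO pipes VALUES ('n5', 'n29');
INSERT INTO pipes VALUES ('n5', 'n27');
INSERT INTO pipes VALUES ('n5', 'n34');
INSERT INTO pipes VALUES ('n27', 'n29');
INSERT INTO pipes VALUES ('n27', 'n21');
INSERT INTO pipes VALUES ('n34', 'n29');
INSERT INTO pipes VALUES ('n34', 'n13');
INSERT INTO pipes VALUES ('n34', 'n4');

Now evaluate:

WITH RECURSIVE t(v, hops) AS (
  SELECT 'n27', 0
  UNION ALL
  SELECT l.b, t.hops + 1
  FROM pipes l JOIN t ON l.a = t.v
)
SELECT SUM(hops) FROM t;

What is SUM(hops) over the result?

Base: (n27, hops=0).
Iteration 1: edges from {n27} -> (n21, hops=1), (n29, hops=1).
Iteration 2: no outgoing edges from {n21,n29}; recursion stops.
SUM(hops) = 0 + 1 + 1 = 2.

2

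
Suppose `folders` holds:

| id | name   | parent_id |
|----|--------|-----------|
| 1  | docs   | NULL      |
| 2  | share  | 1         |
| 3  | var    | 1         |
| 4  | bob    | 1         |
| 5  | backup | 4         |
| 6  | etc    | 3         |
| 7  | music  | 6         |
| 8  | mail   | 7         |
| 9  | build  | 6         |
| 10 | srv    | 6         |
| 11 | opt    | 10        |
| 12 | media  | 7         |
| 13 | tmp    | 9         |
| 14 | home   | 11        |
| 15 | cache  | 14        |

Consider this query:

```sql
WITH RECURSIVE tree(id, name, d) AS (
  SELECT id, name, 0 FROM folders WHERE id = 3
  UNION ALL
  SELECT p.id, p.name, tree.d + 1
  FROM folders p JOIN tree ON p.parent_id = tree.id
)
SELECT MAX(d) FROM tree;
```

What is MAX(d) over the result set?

5

Base: id=3 (var) at d 0.
Iteration 1: rows with parent_id in {3} -> etc (id 6, d 1).
Iteration 2: rows with parent_id in {6} -> music (id 7, d 2), build (id 9, d 2), srv (id 10, d 2).
Iteration 3: rows with parent_id in {7,9,10} -> mail (id 8, d 3), opt (id 11, d 3), media (id 12, d 3), tmp (id 13, d 3).
Iteration 4: rows with parent_id in {8,11,12,13} -> home (id 14, d 4).
Iteration 5: rows with parent_id in {14} -> cache (id 15, d 5).
Iteration 6: no rows with parent_id in {15}; recursion stops.
d values: 0, 1, 2, 2, 2, 3, 3, 3, 3, 4, 5; the maximum is 5.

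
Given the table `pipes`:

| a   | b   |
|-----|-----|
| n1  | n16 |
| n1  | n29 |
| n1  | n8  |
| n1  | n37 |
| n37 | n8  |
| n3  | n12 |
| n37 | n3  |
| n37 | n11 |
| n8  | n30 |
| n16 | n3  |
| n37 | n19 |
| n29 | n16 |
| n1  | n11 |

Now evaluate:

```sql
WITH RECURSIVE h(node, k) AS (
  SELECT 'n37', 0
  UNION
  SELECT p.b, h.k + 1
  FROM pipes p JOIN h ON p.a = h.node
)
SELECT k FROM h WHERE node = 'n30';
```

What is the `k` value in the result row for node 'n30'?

2

Base: (n37, k=0).
Iteration 1: edges from {n37} -> (n11, k=1), (n19, k=1), (n3, k=1), (n8, k=1).
Iteration 2: edges from {n11,n19,n3,n8} -> (n12, k=2), (n30, k=2).
Iteration 3: no outgoing edges from {n12,n30}; recursion stops.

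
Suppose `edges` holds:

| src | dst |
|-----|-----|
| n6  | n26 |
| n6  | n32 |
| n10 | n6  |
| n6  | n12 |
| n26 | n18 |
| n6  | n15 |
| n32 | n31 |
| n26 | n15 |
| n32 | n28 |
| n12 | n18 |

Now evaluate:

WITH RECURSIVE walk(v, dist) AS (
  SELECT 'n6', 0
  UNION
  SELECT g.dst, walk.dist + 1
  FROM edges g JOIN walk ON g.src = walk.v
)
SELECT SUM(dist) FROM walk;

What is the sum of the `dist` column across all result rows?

Base: (n6, dist=0).
Iteration 1: edges from {n6} -> (n12, dist=1), (n15, dist=1), (n26, dist=1), (n32, dist=1).
Iteration 2: edges from {n12,n15,n26,n32} -> (n15, dist=2), (n18, dist=2), (n28, dist=2), (n31, dist=2). [UNION drops 1 duplicate row(s)]
Iteration 3: no outgoing edges from {n15,n18,n28,n31}; recursion stops.
SUM(dist) = 0 + 1 + 1 + 1 + 1 + 2 + 2 + 2 + 2 = 12.

12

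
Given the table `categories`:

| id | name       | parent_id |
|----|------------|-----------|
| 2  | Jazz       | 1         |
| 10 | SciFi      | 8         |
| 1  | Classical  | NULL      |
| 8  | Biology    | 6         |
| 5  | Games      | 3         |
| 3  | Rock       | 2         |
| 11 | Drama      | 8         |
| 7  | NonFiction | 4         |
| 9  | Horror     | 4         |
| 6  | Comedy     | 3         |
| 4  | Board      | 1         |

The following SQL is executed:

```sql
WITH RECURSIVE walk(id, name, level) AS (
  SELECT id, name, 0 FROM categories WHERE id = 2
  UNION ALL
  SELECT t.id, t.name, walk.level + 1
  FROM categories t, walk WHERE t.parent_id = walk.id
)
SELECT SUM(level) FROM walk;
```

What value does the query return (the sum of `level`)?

16

Base: id=2 (Jazz) at level 0.
Iteration 1: rows with parent_id in {2} -> Rock (id 3, level 1).
Iteration 2: rows with parent_id in {3} -> Games (id 5, level 2), Comedy (id 6, level 2).
Iteration 3: rows with parent_id in {5,6} -> Biology (id 8, level 3).
Iteration 4: rows with parent_id in {8} -> SciFi (id 10, level 4), Drama (id 11, level 4).
Iteration 5: no rows with parent_id in {10,11}; recursion stops.
SUM(level) = 0 + 1 + 2 + 2 + 3 + 4 + 4 = 16.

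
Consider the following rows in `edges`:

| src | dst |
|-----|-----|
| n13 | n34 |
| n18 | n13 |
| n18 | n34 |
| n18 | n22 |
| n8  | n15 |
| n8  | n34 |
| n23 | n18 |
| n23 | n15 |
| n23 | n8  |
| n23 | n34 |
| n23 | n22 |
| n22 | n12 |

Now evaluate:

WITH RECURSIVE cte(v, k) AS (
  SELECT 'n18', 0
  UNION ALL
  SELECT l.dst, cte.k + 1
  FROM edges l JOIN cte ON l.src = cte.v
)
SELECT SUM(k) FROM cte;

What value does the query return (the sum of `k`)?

Base: (n18, k=0).
Iteration 1: edges from {n18} -> (n13, k=1), (n22, k=1), (n34, k=1).
Iteration 2: edges from {n13,n22,n34} -> (n12, k=2), (n34, k=2).
Iteration 3: no outgoing edges from {n12,n34}; recursion stops.
SUM(k) = 0 + 1 + 1 + 1 + 2 + 2 = 7.

7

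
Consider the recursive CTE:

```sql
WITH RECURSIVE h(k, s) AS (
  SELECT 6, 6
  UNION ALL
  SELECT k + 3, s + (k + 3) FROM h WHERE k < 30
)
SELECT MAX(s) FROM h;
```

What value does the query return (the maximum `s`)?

162

Base: k=6, s=6.
Iteration 1: 6 < 30 holds -> k = 6 + 3 = 9, s = 6 + 9 = 15.
Iteration 2: 9 < 30 holds -> k = 9 + 3 = 12, s = 15 + 12 = 27.
Iteration 3: 12 < 30 holds -> k = 12 + 3 = 15, s = 27 + 15 = 42.
Iteration 4: 15 < 30 holds -> k = 15 + 3 = 18, s = 42 + 18 = 60.
Iteration 5: 18 < 30 holds -> k = 18 + 3 = 21, s = 60 + 21 = 81.
Iteration 6: 21 < 30 holds -> k = 21 + 3 = 24, s = 81 + 24 = 105.
Iteration 7: 24 < 30 holds -> k = 24 + 3 = 27, s = 105 + 27 = 132.
Iteration 8: 27 < 30 holds -> k = 27 + 3 = 30, s = 132 + 30 = 162.
Iteration 9: 30 < 30 fails; recursion stops.
s values: 6, 15, 27, 42, 60, 81, 105, 132, 162; the maximum is 162.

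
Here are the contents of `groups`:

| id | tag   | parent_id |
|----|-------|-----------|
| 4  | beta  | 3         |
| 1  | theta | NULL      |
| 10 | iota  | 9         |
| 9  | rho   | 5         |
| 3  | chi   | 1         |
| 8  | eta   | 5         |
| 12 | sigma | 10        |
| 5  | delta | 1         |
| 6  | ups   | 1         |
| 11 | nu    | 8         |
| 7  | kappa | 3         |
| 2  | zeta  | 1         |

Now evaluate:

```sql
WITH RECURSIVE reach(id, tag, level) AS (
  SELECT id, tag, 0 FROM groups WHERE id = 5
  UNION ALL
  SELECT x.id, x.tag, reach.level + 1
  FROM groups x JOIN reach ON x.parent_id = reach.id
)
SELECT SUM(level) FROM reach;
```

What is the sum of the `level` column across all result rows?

Base: id=5 (delta) at level 0.
Iteration 1: rows with parent_id in {5} -> eta (id 8, level 1), rho (id 9, level 1).
Iteration 2: rows with parent_id in {8,9} -> iota (id 10, level 2), nu (id 11, level 2).
Iteration 3: rows with parent_id in {10,11} -> sigma (id 12, level 3).
Iteration 4: no rows with parent_id in {12}; recursion stops.
SUM(level) = 0 + 1 + 1 + 2 + 2 + 3 = 9.

9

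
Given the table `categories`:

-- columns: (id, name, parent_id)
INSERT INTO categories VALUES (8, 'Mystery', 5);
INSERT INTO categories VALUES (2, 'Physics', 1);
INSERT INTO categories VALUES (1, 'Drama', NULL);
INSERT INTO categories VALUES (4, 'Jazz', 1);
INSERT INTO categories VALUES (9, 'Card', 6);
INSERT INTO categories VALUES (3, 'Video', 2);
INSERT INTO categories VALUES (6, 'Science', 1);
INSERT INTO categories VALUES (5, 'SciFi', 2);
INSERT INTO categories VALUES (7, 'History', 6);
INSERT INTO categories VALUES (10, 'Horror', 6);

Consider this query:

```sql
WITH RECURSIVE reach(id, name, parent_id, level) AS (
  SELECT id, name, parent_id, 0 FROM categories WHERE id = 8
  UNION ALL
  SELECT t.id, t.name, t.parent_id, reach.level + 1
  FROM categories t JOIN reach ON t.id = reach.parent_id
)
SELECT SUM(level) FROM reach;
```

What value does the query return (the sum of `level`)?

6

Base: id=8 (Mystery), parent_id=5, level 0.
Iteration 1: join on id=5 -> SciFi (id 5, parent_id=2, level 1).
Iteration 2: join on id=2 -> Physics (id 2, parent_id=1, level 2).
Iteration 3: join on id=1 -> Drama (id 1, parent_id=NULL, level 3).
Iteration 4: parent_id is NULL; no match; recursion stops.
SUM(level) = 0 + 1 + 2 + 3 = 6.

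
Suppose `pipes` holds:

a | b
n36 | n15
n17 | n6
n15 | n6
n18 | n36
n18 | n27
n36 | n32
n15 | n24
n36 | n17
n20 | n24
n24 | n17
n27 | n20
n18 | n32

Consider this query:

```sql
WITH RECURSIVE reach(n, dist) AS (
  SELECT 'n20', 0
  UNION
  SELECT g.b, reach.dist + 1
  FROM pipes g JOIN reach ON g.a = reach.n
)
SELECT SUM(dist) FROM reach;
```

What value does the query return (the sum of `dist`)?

6

Base: (n20, dist=0).
Iteration 1: edges from {n20} -> (n24, dist=1).
Iteration 2: edges from {n24} -> (n17, dist=2).
Iteration 3: edges from {n17} -> (n6, dist=3).
Iteration 4: no outgoing edges from {n6}; recursion stops.
SUM(dist) = 0 + 1 + 2 + 3 = 6.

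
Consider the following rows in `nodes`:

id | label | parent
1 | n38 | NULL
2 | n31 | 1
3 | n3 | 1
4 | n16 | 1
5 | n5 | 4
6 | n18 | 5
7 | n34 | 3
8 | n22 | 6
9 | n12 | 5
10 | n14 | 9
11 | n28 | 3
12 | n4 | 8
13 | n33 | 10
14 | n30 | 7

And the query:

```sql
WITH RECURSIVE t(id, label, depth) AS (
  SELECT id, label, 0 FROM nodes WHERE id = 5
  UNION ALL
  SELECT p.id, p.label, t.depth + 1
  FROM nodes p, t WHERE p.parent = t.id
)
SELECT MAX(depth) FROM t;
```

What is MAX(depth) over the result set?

3

Base: id=5 (n5) at depth 0.
Iteration 1: rows with parent in {5} -> n18 (id 6, depth 1), n12 (id 9, depth 1).
Iteration 2: rows with parent in {6,9} -> n22 (id 8, depth 2), n14 (id 10, depth 2).
Iteration 3: rows with parent in {8,10} -> n4 (id 12, depth 3), n33 (id 13, depth 3).
Iteration 4: no rows with parent in {12,13}; recursion stops.
depth values: 0, 1, 1, 2, 2, 3, 3; the maximum is 3.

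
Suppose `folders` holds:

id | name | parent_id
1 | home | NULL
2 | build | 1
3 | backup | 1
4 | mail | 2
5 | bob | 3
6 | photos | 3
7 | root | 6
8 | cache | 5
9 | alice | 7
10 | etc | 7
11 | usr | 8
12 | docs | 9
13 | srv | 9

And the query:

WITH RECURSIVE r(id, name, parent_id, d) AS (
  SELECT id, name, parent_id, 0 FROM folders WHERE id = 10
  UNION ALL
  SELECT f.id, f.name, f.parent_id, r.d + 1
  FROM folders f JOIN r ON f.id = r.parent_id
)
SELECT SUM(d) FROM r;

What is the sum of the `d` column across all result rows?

Base: id=10 (etc), parent_id=7, d 0.
Iteration 1: join on id=7 -> root (id 7, parent_id=6, d 1).
Iteration 2: join on id=6 -> photos (id 6, parent_id=3, d 2).
Iteration 3: join on id=3 -> backup (id 3, parent_id=1, d 3).
Iteration 4: join on id=1 -> home (id 1, parent_id=NULL, d 4).
Iteration 5: parent_id is NULL; no match; recursion stops.
SUM(d) = 0 + 1 + 2 + 3 + 4 = 10.

10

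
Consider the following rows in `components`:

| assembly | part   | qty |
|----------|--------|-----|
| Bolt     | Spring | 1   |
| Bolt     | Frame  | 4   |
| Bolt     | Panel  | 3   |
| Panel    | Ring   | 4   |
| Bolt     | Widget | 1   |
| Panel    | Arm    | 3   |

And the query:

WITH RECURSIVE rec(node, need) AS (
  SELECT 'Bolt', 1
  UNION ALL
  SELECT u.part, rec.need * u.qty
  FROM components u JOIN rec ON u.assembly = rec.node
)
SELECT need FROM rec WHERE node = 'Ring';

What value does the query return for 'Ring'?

Base: (Bolt, need=1).
Iteration 1: components of {Bolt} -> Frame = 1*4 = 4, Panel = 1*3 = 3, Spring = 1*1 = 1, Widget = 1*1 = 1.
Iteration 2: components of {Frame,Panel,Spring,Widget} -> Arm = 3*3 = 9, Ring = 3*4 = 12.
Iteration 3: no further components; recursion stops.

12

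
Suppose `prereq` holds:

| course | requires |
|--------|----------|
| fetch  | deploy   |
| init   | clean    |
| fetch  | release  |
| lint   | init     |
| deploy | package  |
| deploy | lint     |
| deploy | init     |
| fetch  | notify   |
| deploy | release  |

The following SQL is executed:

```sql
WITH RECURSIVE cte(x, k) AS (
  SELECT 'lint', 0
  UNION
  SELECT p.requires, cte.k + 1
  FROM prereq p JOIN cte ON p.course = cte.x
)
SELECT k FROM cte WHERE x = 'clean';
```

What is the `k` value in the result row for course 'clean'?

2

Base: (lint, k=0).
Iteration 1: edges from {lint} -> (init, k=1).
Iteration 2: edges from {init} -> (clean, k=2).
Iteration 3: no outgoing edges from {clean}; recursion stops.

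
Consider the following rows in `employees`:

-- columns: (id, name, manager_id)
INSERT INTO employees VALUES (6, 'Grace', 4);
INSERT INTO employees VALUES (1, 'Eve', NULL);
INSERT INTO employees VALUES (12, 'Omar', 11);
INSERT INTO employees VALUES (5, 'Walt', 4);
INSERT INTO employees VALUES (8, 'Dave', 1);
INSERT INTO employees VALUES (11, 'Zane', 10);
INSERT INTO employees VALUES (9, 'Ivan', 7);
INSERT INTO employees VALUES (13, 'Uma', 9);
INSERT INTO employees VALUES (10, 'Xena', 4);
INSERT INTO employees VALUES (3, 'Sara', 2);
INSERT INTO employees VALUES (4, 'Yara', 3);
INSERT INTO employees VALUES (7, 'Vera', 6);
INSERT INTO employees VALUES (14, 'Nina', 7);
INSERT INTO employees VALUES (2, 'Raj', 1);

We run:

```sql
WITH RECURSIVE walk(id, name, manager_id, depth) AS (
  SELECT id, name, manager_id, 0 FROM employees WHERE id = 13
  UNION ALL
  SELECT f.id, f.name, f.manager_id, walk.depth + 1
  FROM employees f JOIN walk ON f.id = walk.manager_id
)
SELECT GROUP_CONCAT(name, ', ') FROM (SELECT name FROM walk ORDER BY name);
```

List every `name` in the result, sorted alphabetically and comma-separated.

Eve, Grace, Ivan, Raj, Sara, Uma, Vera, Yara

Base: id=13 (Uma), manager_id=9, depth 0.
Iteration 1: join on id=9 -> Ivan (id 9, manager_id=7, depth 1).
Iteration 2: join on id=7 -> Vera (id 7, manager_id=6, depth 2).
Iteration 3: join on id=6 -> Grace (id 6, manager_id=4, depth 3).
Iteration 4: join on id=4 -> Yara (id 4, manager_id=3, depth 4).
Iteration 5: join on id=3 -> Sara (id 3, manager_id=2, depth 5).
Iteration 6: join on id=2 -> Raj (id 2, manager_id=1, depth 6).
Iteration 7: join on id=1 -> Eve (id 1, manager_id=NULL, depth 7).
Iteration 8: manager_id is NULL; no match; recursion stops.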